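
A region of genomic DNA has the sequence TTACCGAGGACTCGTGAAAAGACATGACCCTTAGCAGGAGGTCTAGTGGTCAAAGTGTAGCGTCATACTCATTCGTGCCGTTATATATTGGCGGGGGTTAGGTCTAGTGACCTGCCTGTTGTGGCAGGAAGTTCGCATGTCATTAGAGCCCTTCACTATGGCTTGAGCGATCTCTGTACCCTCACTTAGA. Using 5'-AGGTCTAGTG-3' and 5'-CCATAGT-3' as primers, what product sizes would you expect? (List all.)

The forward primer AGGTCTAGTG matches the top strand at positions 39–48, 100–109.
The reverse primer's reverse complement is ACTATGG, matching at positions 155–161.
Each forward site pairs with the reverse site to give a product ending at position 161: sizes 123, 62 bp.

123 bp, 62 bp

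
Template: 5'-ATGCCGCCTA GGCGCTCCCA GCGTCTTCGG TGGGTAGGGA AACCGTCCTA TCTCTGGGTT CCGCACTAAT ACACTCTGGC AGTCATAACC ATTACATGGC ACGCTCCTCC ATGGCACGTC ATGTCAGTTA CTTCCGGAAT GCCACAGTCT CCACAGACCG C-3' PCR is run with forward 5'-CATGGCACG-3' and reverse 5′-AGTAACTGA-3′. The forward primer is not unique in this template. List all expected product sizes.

The forward primer CATGGCACG matches the top strand at positions 95–103, 110–118.
The reverse primer's reverse complement is TCAGTTACT, matching at positions 124–132.
Each forward site pairs with the reverse site to give a product ending at position 132: sizes 38, 23 bp.

38 bp, 23 bp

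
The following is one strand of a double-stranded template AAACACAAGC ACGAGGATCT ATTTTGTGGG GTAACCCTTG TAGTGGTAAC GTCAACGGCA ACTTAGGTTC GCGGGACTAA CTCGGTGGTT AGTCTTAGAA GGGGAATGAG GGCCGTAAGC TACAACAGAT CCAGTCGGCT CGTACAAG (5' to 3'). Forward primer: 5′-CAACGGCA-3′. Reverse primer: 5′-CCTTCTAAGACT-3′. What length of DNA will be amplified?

The forward primer matches the template at positions 53–60.
Taking the reverse complement of CCTTCTAAGACT gives AGTCTTAGAAGG, found at positions 91–102 on the template; the primer anneals here to the top strand with its 3' end pointing upstream.
Product length = (reverse-primer end) − (forward-primer start) + 1 = 102 − 53 + 1 = 50 bp.

50 bp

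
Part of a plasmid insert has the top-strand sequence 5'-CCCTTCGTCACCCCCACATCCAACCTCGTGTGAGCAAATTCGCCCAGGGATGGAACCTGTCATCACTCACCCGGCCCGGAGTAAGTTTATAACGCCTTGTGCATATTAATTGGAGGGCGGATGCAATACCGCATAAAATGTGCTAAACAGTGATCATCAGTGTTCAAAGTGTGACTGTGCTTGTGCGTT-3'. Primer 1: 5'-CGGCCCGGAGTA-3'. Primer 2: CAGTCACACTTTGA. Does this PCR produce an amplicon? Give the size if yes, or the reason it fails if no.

Yes — a 106 bp product.

Primer 1 (CGGCCCGGAGTA) matches the top strand at positions 72–83; it acts as a forward primer.
Primer 2's reverse complement is TCAAAGTGTGACTG, matching the top strand at positions 164–177; it acts as a reverse primer.
The 3' ends face each other across positions 72–177, giving a 106 bp product.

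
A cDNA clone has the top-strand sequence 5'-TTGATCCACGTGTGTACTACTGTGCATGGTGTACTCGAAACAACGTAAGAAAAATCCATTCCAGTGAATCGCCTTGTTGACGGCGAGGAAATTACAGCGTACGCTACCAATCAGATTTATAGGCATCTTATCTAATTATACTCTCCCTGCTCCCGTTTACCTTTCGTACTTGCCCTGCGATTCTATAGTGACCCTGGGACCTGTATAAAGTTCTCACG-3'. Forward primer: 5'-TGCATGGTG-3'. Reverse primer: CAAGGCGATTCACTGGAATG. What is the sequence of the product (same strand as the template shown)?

5'-TGCATGGTGTACTCGAAACAACGTAAGAAAAATCCATTCCAGTGAATCGCCTTG-3'

Forward primer TGCATGGTG is found on the top strand at positions 23–31.
Reverse complement of the reverse primer: CATTCCAGTGAATCGCCTTG. This occurs on the top strand at positions 57–76.
The product is the template from position 23 through 76 (54 bp).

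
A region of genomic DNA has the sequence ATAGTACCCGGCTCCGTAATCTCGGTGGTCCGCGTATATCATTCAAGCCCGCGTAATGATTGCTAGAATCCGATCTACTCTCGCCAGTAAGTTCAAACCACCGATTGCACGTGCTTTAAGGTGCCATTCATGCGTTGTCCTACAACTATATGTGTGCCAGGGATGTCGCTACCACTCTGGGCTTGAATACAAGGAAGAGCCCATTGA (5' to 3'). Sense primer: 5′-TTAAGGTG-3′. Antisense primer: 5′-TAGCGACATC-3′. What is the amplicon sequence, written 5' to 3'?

Forward primer TTAAGGTG is found on the top strand at positions 116–123.
Reverse complement of the reverse primer: GATGTCGCTA. This occurs on the top strand at positions 162–171.
The product is the template from position 116 through 171 (56 bp).

5'-TTAAGGTGCCATTCATGCGTTGTCCTACAACTATATGTGTGCCAGGGATGTCGCTA-3'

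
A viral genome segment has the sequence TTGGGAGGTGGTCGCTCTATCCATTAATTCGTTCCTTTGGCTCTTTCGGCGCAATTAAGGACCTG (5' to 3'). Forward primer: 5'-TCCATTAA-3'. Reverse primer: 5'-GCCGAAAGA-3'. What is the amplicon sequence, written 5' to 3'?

5'-TCCATTAATTCGTTCCTTTGGCTCTTTCGGC-3'

Scanning the template, TCCATTAA occurs at positions 20–27; this primer anneals to the bottom strand there with its 3' end pointing downstream.
Reverse complement of the reverse primer: TCTTTCGGC. This occurs on the top strand at positions 42–50.
The product is the template from position 20 through 50 (31 bp).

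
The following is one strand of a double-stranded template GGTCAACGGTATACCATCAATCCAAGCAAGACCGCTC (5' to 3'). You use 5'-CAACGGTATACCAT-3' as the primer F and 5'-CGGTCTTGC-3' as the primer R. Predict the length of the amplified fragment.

Forward primer CAACGGTATACCAT is found on the top strand at positions 4–17.
The reverse primer's reverse complement is GCAAGACCG, which matches the template at positions 26–34.
The product runs from position 4 to position 34, so its length is 34 − 4 + 1 = 31 bp.

31 bp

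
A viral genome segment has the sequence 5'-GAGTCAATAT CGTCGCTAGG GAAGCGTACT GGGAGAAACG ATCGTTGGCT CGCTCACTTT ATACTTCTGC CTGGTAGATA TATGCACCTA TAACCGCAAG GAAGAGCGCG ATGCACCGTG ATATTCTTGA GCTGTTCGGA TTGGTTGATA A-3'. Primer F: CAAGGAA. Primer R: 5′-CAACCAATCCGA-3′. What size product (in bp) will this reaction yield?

The forward primer matches the template at positions 97–103.
Taking the reverse complement of CAACCAATCCGA gives TCGGATTGGTTG, found at positions 136–147 on the template; the primer anneals here to the top strand with its 3' end pointing upstream.
The product runs from position 97 to position 147, so its length is 147 − 97 + 1 = 51 bp.

51 bp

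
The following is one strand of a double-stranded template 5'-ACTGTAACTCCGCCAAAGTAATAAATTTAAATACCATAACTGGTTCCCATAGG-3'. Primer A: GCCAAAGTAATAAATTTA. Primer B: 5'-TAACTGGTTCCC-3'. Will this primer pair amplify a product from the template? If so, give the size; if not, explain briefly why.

No product — both primers anneal to the same strand and extend in the same direction.

Primer A (GCCAAAGTAATAAATTTA) matches the top strand at positions 12–29 (3' end points downstream).
Primer B (TAACTGGTTCCC) also matches the top strand directly, at positions 37–48 — its reverse complement GGGAACCAGTTA is not present.
Both primers anneal to the bottom strand with 3' ends pointing the same way, so neither can prime synthesis back toward the other.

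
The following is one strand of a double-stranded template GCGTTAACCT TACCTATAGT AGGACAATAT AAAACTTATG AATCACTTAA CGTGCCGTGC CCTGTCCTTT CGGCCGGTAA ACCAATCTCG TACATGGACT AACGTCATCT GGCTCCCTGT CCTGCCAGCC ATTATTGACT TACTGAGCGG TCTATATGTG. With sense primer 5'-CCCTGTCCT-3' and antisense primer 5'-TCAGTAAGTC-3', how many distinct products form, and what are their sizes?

The forward primer CCCTGTCCT matches the top strand at positions 60–68, 115–123.
The reverse primer's reverse complement is GACTTACTGA, matching at positions 137–146.
Each forward site pairs with the reverse site to give a product ending at position 146: sizes 87, 32 bp.

Two products: 87 bp, 32 bp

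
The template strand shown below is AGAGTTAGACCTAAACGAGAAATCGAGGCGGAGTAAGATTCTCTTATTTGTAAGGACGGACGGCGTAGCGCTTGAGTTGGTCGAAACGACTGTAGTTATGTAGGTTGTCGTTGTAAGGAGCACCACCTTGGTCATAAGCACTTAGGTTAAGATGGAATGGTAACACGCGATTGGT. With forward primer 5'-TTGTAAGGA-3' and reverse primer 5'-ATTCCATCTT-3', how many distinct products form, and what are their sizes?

The forward primer TTGTAAGGA matches the top strand at positions 48–56, 111–119.
The reverse primer's reverse complement is AAGATGGAAT, matching at positions 149–158.
Each forward site pairs with the reverse site to give a product ending at position 158: sizes 111, 48 bp.

Two products: 111 bp, 48 bp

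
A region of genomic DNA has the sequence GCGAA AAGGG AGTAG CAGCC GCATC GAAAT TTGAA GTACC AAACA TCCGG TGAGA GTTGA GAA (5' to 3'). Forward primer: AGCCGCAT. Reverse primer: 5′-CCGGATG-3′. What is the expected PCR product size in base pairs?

The forward primer matches the template at positions 17–24.
Taking the reverse complement of CCGGATG gives CATCCGG, found at positions 44–50 on the template; the primer anneals here to the top strand with its 3' end pointing upstream.
The product runs from position 17 to position 50, so its length is 50 − 17 + 1 = 34 bp.

34 bp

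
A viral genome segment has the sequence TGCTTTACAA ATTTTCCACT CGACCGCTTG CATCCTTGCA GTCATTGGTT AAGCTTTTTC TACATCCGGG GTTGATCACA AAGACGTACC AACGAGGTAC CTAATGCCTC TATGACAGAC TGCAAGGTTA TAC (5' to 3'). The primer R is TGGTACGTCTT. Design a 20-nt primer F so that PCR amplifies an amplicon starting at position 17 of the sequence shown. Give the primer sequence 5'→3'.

The reverse primer's reverse complement AAGACGTACCA matches the template at positions 81–91; the product starts at position 17.
The forward primer is identical to the top strand over positions 17–36: CACTCGACCGCTTGCATCCT.

5'-CACTCGACCGCTTGCATCCT-3'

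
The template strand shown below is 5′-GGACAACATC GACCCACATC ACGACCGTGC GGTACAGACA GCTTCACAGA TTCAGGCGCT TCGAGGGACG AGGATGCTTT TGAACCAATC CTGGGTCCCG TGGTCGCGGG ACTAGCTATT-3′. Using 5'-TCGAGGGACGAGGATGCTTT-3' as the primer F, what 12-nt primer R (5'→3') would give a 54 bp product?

The forward primer binds at positions 61–80, so a 54 bp product ends at position 61 + 54 − 1 = 114.
The reverse primer anneals to the top strand over positions 103–114, i.e. to GTCGCGGGACTA.
Its sequence written 5'→3' is the reverse complement: TAGTCCCGCGAC.

5'-TAGTCCCGCGAC-3'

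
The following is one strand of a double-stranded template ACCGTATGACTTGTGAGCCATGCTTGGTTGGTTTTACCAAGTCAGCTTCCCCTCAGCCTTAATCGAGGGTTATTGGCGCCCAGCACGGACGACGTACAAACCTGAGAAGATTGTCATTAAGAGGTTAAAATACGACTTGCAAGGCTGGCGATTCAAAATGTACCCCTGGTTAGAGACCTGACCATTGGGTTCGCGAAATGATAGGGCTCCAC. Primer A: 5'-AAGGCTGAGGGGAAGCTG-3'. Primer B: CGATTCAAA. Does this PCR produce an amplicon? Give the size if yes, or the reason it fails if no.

No product — the primers' 3' ends point away from each other.

Primer A (AAGGCTGAGGGGAAGCTG) has reverse complement CAGCTTCCCCTCAGCCTT, which matches the top strand at positions 43–60; primer A anneals to the top strand there with its 3' end pointing upstream toward position 43.
Primer B (CGATTCAAA) matches the top strand directly at positions 149–157; it anneals to the bottom strand with its 3' end pointing downstream toward position 157.
The 3' ends diverge (primer A extends toward position 1, primer B toward position 212), so the primers never converge on a shared product.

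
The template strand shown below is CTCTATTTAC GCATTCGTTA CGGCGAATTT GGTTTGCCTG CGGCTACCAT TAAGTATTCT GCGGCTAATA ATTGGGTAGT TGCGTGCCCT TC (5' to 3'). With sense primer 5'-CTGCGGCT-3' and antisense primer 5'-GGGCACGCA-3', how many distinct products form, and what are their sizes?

Two products: 52 bp, 31 bp

The forward primer CTGCGGCT matches the top strand at positions 38–45, 59–66.
The reverse primer's reverse complement is TGCGTGCCC, matching at positions 81–89.
Each forward site pairs with the reverse site to give a product ending at position 89: sizes 52, 31 bp.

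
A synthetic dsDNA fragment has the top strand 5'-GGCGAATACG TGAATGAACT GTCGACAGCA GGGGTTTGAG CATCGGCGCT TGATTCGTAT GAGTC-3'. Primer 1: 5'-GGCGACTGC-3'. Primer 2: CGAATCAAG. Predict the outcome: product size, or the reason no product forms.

Primer 1 (GGCGACTGC) does not match the top strand, and its reverse complement GCAGTCGCC does not match either.
With no annealing site for primer 1, no amplification occurs.

No product — primer 1 has no binding site in the template.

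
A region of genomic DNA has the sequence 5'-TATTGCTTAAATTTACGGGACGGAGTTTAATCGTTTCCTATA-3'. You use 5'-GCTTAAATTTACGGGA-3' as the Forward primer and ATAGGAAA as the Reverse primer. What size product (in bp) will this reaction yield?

37 bp

Forward primer GCTTAAATTTACGGGA is found on the top strand at positions 5–20.
Reverse complement of the reverse primer: TTTCCTAT. This occurs on the top strand at positions 34–41.
Product length = (reverse-primer end) − (forward-primer start) + 1 = 41 − 5 + 1 = 37 bp.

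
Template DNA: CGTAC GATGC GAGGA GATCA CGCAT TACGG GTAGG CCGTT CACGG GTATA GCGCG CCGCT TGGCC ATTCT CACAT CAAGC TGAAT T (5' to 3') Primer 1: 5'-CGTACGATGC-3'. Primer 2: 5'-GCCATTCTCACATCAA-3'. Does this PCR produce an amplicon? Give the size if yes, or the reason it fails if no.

Primer 1 (CGTACGATGC) matches the top strand at positions 1–10 (3' end points downstream).
Primer 2 (GCCATTCTCACATCAA) also matches the top strand directly, at positions 63–78 — its reverse complement TTGATGTGAGAATGGC is not present.
Both primers anneal to the bottom strand with 3' ends pointing the same way, so neither can prime synthesis back toward the other.

No product — both primers anneal to the same strand and extend in the same direction.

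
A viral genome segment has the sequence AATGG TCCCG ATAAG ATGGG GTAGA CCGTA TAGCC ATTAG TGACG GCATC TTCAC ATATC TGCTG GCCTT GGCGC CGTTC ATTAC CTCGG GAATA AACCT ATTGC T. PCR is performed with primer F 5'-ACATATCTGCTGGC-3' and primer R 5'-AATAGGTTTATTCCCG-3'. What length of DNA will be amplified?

50 bp

The forward primer matches the template at positions 54–67.
Taking the reverse complement of AATAGGTTTATTCCCG gives CGGGAATAAACCTATT, found at positions 88–103 on the template; the primer anneals here to the top strand with its 3' end pointing upstream.
The product runs from position 54 to position 103, so its length is 103 − 54 + 1 = 50 bp.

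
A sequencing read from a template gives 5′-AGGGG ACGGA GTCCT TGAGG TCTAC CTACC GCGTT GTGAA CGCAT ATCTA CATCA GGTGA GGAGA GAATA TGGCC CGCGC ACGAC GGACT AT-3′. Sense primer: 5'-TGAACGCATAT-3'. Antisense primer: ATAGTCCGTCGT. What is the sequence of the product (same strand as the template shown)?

5'-TGAACGCATATCTACATCAGGTGAGGAGAGAATATGGCCCGCGCACGACGGACTAT-3'

Scanning the template, TGAACGCATAT occurs at positions 37–47; this primer anneals to the bottom strand there with its 3' end pointing downstream.
Reverse complement of the reverse primer: ACGACGGACTAT. This occurs on the top strand at positions 81–92.
The product is the template from position 37 through 92 (56 bp).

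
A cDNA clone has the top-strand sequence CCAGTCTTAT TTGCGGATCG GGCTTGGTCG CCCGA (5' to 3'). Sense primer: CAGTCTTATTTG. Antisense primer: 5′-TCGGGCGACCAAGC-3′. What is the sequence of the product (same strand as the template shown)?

5'-CAGTCTTATTTGCGGATCGGGCTTGGTCGCCCGA-3'

Forward primer CAGTCTTATTTG is found on the top strand at positions 2–13.
The reverse primer's reverse complement is GCTTGGTCGCCCGA, which matches the template at positions 22–35.
The product is the template from position 2 through 35 (34 bp).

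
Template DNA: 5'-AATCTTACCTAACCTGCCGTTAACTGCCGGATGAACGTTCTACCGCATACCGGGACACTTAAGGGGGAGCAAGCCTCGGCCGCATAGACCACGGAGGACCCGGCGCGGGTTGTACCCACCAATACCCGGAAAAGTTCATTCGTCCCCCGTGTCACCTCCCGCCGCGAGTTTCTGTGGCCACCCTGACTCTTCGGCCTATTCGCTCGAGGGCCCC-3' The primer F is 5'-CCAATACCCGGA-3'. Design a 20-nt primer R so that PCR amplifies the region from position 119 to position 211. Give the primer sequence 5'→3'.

The product's 3' end on the top strand is position 211.
The reverse primer anneals to the top strand over positions 192–211, i.e. to CGGCCTATTCGCTCGAGGGC.
Its sequence written 5'→3' is the reverse complement: GCCCTCGAGCGAATAGGCCG.

5'-GCCCTCGAGCGAATAGGCCG-3'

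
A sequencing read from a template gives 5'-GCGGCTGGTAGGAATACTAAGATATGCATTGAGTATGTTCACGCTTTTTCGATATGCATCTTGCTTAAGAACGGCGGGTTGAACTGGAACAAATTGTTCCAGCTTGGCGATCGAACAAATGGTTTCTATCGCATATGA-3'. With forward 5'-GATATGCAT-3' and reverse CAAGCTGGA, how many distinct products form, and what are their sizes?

Two products: 86 bp, 56 bp

The forward primer GATATGCAT matches the top strand at positions 21–29, 51–59.
The reverse primer's reverse complement is TCCAGCTTG, matching at positions 98–106.
Each forward site pairs with the reverse site to give a product ending at position 106: sizes 86, 56 bp.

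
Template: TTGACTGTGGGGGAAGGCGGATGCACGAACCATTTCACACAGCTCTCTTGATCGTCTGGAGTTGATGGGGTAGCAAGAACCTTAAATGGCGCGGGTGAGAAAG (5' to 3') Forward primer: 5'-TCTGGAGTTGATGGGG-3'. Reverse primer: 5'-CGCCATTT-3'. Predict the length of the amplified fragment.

The forward primer matches the template at positions 55–70.
The reverse primer's reverse complement is AAATGGCG, which matches the template at positions 84–91.
Amplicon spans positions 55–91: 37 bp.

37 bp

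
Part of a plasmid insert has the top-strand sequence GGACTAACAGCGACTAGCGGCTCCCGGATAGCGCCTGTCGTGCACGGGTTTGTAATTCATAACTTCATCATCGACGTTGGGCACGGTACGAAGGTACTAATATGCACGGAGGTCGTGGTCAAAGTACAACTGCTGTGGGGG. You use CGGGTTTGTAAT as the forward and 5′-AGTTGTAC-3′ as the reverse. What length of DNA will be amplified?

87 bp

Scanning the template, CGGGTTTGTAAT occurs at positions 45–56; this primer anneals to the bottom strand there with its 3' end pointing downstream.
The reverse primer's reverse complement is GTACAACT, which matches the template at positions 124–131.
Product length = (reverse-primer end) − (forward-primer start) + 1 = 131 − 45 + 1 = 87 bp.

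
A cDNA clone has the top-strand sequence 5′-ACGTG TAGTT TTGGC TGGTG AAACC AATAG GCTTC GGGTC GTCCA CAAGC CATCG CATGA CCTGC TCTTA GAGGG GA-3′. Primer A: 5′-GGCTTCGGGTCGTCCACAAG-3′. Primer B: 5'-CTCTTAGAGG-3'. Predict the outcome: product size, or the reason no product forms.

No product — both primers anneal to the same strand and extend in the same direction.

Primer A (GGCTTCGGGTCGTCCACAAG) matches the top strand at positions 30–49 (3' end points downstream).
Primer B (CTCTTAGAGG) also matches the top strand directly, at positions 65–74 — its reverse complement CCTCTAAGAG is not present.
Both primers anneal to the bottom strand with 3' ends pointing the same way, so neither can prime synthesis back toward the other.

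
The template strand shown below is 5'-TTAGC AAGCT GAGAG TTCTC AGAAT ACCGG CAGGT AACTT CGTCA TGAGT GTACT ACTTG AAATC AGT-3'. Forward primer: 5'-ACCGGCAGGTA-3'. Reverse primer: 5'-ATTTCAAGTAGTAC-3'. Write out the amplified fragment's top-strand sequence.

Forward primer ACCGGCAGGTA is found on the top strand at positions 26–36.
Taking the reverse complement of ATTTCAAGTAGTAC gives GTACTACTTGAAAT, found at positions 51–64 on the template; the primer anneals here to the top strand with its 3' end pointing upstream.
The product is the template from position 26 through 64 (39 bp).

5'-ACCGGCAGGTAACTTCGTCATGAGTGTACTACTTGAAAT-3'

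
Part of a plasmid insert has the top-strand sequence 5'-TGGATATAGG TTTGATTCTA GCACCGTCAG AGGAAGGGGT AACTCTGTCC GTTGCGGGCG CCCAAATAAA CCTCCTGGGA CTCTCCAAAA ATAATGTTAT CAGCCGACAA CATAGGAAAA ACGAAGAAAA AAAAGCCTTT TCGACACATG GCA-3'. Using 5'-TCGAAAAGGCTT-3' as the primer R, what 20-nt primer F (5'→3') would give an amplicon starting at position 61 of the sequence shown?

5'-CCCAAATAAACCTCCTGGGA-3'

The reverse primer's reverse complement AAGCCTTTTCGA matches the template at positions 133–144; the product starts at position 61.
The forward primer is identical to the top strand over positions 61–80: CCCAAATAAACCTCCTGGGA.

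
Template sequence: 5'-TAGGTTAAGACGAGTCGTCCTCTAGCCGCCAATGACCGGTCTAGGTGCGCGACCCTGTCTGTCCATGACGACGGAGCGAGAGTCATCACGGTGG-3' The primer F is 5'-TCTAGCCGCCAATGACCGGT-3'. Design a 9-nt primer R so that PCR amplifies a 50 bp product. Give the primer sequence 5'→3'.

The forward primer binds at positions 21–40, so a 50 bp product ends at position 21 + 50 − 1 = 70.
The reverse primer anneals to the top strand over positions 62–70, i.e. to TCCATGACG.
Its sequence written 5'→3' is the reverse complement: CGTCATGGA.

5'-CGTCATGGA-3'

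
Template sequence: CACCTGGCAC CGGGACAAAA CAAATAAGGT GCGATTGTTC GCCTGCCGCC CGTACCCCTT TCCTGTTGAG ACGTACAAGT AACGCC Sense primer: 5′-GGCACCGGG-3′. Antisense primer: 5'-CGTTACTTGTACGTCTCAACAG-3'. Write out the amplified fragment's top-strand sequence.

Forward primer GGCACCGGG is found on the top strand at positions 6–14.
Reverse complement of the reverse primer: CTGTTGAGACGTACAAGTAACG. This occurs on the top strand at positions 63–84.
The product is the template from position 6 through 84 (79 bp).

5'-GGCACCGGGACAAAACAAATAAGGTGCGATTGTTCGCCTGCCGCCCGTACCCCTTTCCTGTTGAGACGTACAAGTAACG-3'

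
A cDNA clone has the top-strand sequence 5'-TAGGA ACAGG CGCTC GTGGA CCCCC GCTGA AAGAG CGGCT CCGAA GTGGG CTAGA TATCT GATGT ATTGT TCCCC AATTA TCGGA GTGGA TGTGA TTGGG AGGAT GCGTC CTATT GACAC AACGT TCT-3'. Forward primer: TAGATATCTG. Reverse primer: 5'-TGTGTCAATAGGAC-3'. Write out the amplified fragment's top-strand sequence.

5'-TAGATATCTGATGTATTGTTCCCCAATTATCGGAGTGGATGTGATTGGGAGGATGCGTCCTATTGACACA-3'

Scanning the template, TAGATATCTG occurs at positions 52–61; this primer anneals to the bottom strand there with its 3' end pointing downstream.
Reverse complement of the reverse primer: GTCCTATTGACACA. This occurs on the top strand at positions 108–121.
The product is the template from position 52 through 121 (70 bp).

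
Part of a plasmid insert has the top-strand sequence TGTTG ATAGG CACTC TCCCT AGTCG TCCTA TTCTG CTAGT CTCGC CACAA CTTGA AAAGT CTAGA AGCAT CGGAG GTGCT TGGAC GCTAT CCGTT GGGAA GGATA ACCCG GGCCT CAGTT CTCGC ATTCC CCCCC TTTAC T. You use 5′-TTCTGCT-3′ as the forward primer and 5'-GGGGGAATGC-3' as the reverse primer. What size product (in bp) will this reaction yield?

103 bp

Scanning the template, TTCTGCT occurs at positions 31–37; this primer anneals to the bottom strand there with its 3' end pointing downstream.
Reverse complement of the reverse primer: GCATTCCCCC. This occurs on the top strand at positions 124–133.
The product runs from position 31 to position 133, so its length is 133 − 31 + 1 = 103 bp.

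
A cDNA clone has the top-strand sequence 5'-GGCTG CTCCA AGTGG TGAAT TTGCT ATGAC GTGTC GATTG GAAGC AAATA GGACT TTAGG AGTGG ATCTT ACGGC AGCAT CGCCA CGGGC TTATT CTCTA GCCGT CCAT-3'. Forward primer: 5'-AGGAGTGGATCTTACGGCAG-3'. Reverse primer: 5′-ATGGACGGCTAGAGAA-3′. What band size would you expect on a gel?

Scanning the template, AGGAGTGGATCTTACGGCAG occurs at positions 58–77; this primer anneals to the bottom strand there with its 3' end pointing downstream.
Taking the reverse complement of ATGGACGGCTAGAGAA gives TTCTCTAGCCGTCCAT, found at positions 94–109 on the template; the primer anneals here to the top strand with its 3' end pointing upstream.
Amplicon spans positions 58–109: 52 bp.

52 bp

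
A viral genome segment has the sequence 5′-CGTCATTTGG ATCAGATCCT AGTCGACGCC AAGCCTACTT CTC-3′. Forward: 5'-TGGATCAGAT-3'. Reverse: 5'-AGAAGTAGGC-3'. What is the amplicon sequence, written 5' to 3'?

5'-TGGATCAGATCCTAGTCGACGCCAAGCCTACTTCT-3'

The forward primer matches the template at positions 8–17.
The reverse primer's reverse complement is GCCTACTTCT, which matches the template at positions 33–42.
The product is the template from position 8 through 42 (35 bp).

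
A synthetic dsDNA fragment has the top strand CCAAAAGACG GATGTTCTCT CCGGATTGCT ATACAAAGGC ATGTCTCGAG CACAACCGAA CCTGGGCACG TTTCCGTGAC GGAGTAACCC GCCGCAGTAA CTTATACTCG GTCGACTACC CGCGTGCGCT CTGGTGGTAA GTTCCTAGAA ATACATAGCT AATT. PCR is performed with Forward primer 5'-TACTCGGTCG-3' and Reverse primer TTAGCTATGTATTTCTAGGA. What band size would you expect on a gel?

58 bp

Forward primer TACTCGGTCG is found on the top strand at positions 105–114.
The reverse primer's reverse complement is TCCTAGAAATACATAGCTAA, which matches the template at positions 143–162.
Amplicon spans positions 105–162: 58 bp.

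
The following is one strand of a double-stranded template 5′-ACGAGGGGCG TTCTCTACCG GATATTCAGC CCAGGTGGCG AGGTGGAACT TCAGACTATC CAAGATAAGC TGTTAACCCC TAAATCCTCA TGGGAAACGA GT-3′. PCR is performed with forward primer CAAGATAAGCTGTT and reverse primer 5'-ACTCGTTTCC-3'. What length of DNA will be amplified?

Forward primer CAAGATAAGCTGTT is found on the top strand at positions 61–74.
Taking the reverse complement of ACTCGTTTCC gives GGAAACGAGT, found at positions 93–102 on the template; the primer anneals here to the top strand with its 3' end pointing upstream.
Amplicon spans positions 61–102: 42 bp.

42 bp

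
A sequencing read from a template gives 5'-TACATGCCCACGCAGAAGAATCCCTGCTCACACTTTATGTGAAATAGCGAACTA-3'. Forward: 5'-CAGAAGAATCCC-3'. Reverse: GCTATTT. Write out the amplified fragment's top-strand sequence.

Scanning the template, CAGAAGAATCCC occurs at positions 13–24; this primer anneals to the bottom strand there with its 3' end pointing downstream.
Taking the reverse complement of GCTATTT gives AAATAGC, found at positions 42–48 on the template; the primer anneals here to the top strand with its 3' end pointing upstream.
The product is the template from position 13 through 48 (36 bp).

5'-CAGAAGAATCCCTGCTCACACTTTATGTGAAATAGC-3'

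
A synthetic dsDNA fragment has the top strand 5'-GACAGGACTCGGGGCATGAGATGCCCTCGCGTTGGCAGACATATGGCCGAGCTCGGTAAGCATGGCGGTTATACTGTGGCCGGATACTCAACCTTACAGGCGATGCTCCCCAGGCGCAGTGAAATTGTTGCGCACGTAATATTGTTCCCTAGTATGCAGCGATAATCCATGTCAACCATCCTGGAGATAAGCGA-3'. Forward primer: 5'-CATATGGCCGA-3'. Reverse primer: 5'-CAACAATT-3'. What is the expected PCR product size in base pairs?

91 bp

The forward primer matches the template at positions 40–50.
Reverse complement of the reverse primer: AATTGTTG. This occurs on the top strand at positions 123–130.
Product length = (reverse-primer end) − (forward-primer start) + 1 = 130 − 40 + 1 = 91 bp.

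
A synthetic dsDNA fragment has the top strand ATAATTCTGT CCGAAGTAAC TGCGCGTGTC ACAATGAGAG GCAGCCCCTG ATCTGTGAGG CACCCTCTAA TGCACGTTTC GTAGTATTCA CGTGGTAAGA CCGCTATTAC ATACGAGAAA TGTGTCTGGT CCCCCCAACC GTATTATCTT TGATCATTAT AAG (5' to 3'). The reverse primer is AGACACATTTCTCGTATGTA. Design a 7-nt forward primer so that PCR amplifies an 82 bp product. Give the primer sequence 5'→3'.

5'-CCCTGAT-3'

The reverse primer's reverse complement TACATACGAGAAATGTGTCT matches the template at positions 108–127, so the product ends at position 127.
An 82 bp product then starts at position 127 − 82 + 1 = 46.
The forward primer is identical to the top strand there: CCCTGAT.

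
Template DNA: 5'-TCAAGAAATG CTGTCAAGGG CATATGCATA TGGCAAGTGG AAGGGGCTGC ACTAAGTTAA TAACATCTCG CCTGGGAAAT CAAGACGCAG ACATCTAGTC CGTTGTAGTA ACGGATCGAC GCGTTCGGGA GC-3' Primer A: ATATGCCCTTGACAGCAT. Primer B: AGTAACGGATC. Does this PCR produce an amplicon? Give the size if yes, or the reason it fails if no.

No product — the primers' 3' ends point away from each other.

Primer A (ATATGCCCTTGACAGCAT) has reverse complement ATGCTGTCAAGGGCATAT, which matches the top strand at positions 8–25; primer A anneals to the top strand there with its 3' end pointing upstream toward position 8.
Primer B (AGTAACGGATC) matches the top strand directly at positions 107–117; it anneals to the bottom strand with its 3' end pointing downstream toward position 117.
The 3' ends diverge (primer A extends toward position 1, primer B toward position 132), so the primers never converge on a shared product.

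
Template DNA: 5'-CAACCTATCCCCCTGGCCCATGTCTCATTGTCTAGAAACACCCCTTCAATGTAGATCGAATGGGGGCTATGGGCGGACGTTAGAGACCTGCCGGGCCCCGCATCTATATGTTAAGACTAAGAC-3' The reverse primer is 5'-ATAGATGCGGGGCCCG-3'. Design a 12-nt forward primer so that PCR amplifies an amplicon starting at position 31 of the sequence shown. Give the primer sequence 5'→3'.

5'-TCTAGAAACACC-3'

The reverse primer's reverse complement CGGGCCCCGCATCTAT matches the template at positions 92–107; the product starts at position 31.
The forward primer is identical to the top strand over positions 31–42: TCTAGAAACACC.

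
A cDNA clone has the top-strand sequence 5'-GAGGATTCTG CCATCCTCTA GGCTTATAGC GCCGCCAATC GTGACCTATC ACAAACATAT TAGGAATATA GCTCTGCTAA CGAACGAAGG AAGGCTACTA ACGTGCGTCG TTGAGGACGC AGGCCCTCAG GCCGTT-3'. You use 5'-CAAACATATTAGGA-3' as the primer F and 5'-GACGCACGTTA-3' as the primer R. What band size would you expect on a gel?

Scanning the template, CAAACATATTAGGA occurs at positions 52–65; this primer anneals to the bottom strand there with its 3' end pointing downstream.
Reverse complement of the reverse primer: TAACGTGCGTC. This occurs on the top strand at positions 99–109.
Product length = (reverse-primer end) − (forward-primer start) + 1 = 109 − 52 + 1 = 58 bp.

58 bp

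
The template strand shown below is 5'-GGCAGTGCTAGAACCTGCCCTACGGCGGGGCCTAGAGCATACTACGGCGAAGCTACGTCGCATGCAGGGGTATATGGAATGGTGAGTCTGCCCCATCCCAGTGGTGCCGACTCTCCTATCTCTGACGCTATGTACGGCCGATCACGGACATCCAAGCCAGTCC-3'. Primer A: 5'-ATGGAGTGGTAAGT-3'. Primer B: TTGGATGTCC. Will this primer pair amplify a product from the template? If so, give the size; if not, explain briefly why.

Primer A (ATGGAGTGGTAAGT) does not match the top strand, and its reverse complement ACTTACCACTCCAT does not match either.
With no annealing site for primer A, no amplification occurs.

No product — primer A has no binding site in the template.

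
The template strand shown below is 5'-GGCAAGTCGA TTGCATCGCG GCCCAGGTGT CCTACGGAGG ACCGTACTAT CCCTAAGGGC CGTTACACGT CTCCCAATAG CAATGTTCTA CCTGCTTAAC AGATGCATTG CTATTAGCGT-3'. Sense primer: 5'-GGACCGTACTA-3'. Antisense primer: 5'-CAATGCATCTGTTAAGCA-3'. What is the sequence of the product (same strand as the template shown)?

Scanning the template, GGACCGTACTA occurs at positions 39–49; this primer anneals to the bottom strand there with its 3' end pointing downstream.
Taking the reverse complement of CAATGCATCTGTTAAGCA gives TGCTTAACAGATGCATTG, found at positions 93–110 on the template; the primer anneals here to the top strand with its 3' end pointing upstream.
The product is the template from position 39 through 110 (72 bp).

5'-GGACCGTACTATCCCTAAGGGCCGTTACACGTCTCCCAATAGCAATGTTCTACCTGCTTAACAGATGCATTG-3'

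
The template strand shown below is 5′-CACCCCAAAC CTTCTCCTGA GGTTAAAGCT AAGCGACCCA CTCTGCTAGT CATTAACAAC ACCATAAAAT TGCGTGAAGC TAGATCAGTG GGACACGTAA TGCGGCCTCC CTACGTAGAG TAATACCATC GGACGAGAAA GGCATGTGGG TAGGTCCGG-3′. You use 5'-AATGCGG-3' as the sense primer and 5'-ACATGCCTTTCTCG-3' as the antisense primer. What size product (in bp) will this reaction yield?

Scanning the template, AATGCGG occurs at positions 99–105; this primer anneals to the bottom strand there with its 3' end pointing downstream.
The reverse primer's reverse complement is CGAGAAAGGCATGT, which matches the template at positions 134–147.
Amplicon spans positions 99–147: 49 bp.

49 bp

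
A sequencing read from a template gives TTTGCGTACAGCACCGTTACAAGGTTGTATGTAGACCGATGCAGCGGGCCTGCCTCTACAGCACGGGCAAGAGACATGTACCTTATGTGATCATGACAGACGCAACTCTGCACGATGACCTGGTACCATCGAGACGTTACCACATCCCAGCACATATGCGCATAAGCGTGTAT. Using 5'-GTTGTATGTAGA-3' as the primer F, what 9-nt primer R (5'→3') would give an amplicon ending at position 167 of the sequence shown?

The forward primer binds at positions 24–35; the product's 3' end on the top strand is position 167.
The reverse primer anneals to the top strand over positions 159–167, i.e. to CGCATAAGC.
Its sequence written 5'→3' is the reverse complement: GCTTATGCG.

5'-GCTTATGCG-3'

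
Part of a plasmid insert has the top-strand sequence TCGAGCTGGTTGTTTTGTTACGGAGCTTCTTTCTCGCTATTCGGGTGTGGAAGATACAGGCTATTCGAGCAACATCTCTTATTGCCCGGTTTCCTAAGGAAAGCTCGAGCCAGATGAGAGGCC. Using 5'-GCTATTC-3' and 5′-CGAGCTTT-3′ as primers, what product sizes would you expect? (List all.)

The forward primer GCTATTC matches the top strand at positions 36–42, 60–66.
The reverse primer's reverse complement is AAAGCTCG, matching at positions 100–107.
Each forward site pairs with the reverse site to give a product ending at position 107: sizes 72, 48 bp.

72 bp, 48 bp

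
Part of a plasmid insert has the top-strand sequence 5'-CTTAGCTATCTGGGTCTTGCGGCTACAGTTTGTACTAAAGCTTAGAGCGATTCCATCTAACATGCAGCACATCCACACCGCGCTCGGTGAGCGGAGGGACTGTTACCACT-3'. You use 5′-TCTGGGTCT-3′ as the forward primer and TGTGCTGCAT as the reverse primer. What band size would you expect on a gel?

Forward primer TCTGGGTCT is found on the top strand at positions 9–17.
The reverse primer's reverse complement is ATGCAGCACA, which matches the template at positions 62–71.
Product length = (reverse-primer end) − (forward-primer start) + 1 = 71 − 9 + 1 = 63 bp.

63 bp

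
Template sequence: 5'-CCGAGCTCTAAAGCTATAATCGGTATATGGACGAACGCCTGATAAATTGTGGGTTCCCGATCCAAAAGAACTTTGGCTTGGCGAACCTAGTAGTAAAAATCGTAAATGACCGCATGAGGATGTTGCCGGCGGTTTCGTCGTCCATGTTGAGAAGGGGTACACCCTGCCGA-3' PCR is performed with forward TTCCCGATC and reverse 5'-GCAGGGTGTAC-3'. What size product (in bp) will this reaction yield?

Scanning the template, TTCCCGATC occurs at positions 54–62; this primer anneals to the bottom strand there with its 3' end pointing downstream.
Taking the reverse complement of GCAGGGTGTAC gives GTACACCCTGC, found at positions 157–167 on the template; the primer anneals here to the top strand with its 3' end pointing upstream.
The product runs from position 54 to position 167, so its length is 167 − 54 + 1 = 114 bp.

114 bp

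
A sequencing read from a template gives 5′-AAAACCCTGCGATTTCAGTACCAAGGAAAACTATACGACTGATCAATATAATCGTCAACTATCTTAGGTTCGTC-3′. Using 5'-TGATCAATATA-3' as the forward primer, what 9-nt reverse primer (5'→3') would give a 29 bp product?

5'-CCTAAGATA-3'

The forward primer binds at positions 40–50, so a 29 bp product ends at position 40 + 29 − 1 = 68.
The reverse primer anneals to the top strand over positions 60–68, i.e. to TATCTTAGG.
Its sequence written 5'→3' is the reverse complement: CCTAAGATA.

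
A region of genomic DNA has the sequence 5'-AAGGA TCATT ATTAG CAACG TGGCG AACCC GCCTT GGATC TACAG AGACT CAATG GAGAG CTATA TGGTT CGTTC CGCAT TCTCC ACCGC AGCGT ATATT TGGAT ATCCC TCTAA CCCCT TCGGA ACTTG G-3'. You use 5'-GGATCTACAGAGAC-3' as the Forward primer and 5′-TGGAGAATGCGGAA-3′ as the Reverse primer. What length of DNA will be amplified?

Scanning the template, GGATCTACAGAGAC occurs at positions 36–49; this primer anneals to the bottom strand there with its 3' end pointing downstream.
The reverse primer's reverse complement is TTCCGCATTCTCCA, which matches the template at positions 73–86.
Amplicon spans positions 36–86: 51 bp.

51 bp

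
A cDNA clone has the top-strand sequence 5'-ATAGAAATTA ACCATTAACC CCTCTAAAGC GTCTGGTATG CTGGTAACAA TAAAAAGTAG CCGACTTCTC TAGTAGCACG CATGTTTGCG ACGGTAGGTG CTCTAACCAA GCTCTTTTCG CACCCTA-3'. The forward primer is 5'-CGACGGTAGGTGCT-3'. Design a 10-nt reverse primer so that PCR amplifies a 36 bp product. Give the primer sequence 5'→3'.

5'-GGTGCGAAAA-3'

The forward primer binds at positions 89–102, so a 36 bp product ends at position 89 + 36 − 1 = 124.
The reverse primer anneals to the top strand over positions 115–124, i.e. to TTTTCGCACC.
Its sequence written 5'→3' is the reverse complement: GGTGCGAAAA.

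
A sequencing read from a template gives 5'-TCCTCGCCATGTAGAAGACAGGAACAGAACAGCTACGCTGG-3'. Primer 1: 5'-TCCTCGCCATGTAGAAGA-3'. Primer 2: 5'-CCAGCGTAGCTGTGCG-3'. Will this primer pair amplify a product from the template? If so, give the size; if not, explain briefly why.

Primer 2 (CCAGCGTAGCTGTGCG) does not match the top strand, and its reverse complement CGCACAGCTACGCTGG does not match either.
With no annealing site for primer 2, no amplification occurs.

No product — primer 2 has no binding site in the template.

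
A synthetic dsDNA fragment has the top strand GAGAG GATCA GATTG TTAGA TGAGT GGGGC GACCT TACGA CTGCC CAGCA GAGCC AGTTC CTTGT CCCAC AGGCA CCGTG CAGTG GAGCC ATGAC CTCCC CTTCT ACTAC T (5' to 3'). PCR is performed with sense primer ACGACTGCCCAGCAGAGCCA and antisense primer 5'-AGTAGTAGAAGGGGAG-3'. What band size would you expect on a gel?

75 bp

The forward primer matches the template at positions 37–56.
The reverse primer's reverse complement is CTCCCCTTCTACTACT, which matches the template at positions 96–111.
Amplicon spans positions 37–111: 75 bp.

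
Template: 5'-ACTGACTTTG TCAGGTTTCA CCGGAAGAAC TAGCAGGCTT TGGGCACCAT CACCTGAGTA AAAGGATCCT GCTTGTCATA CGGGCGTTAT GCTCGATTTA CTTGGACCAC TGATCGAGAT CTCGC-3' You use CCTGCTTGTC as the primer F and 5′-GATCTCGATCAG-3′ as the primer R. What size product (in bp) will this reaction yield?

54 bp

Scanning the template, CCTGCTTGTC occurs at positions 68–77; this primer anneals to the bottom strand there with its 3' end pointing downstream.
Taking the reverse complement of GATCTCGATCAG gives CTGATCGAGATC, found at positions 110–121 on the template; the primer anneals here to the top strand with its 3' end pointing upstream.
Amplicon spans positions 68–121: 54 bp.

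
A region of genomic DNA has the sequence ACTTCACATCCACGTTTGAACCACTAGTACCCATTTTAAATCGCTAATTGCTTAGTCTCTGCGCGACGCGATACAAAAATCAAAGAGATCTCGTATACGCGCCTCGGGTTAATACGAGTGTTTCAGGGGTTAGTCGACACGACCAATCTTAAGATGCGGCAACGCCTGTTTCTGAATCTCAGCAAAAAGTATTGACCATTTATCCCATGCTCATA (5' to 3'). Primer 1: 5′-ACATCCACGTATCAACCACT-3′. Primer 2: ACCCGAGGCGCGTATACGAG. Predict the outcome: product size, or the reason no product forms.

No product — primer 1 has no binding site in the template.

Primer 1 (ACATCCACGTATCAACCACT) does not match the top strand, and its reverse complement AGTGGTTGATACGTGGATGT does not match either.
With no annealing site for primer 1, no amplification occurs.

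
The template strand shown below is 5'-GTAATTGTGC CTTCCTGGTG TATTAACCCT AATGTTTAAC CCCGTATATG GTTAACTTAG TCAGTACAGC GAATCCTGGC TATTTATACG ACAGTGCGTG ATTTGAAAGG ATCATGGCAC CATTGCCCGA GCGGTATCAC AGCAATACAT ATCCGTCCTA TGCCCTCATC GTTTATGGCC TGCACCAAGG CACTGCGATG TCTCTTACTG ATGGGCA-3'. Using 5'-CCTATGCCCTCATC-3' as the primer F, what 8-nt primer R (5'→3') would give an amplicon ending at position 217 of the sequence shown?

The forward primer binds at positions 157–170; the product's 3' end on the top strand is position 217.
The reverse primer anneals to the top strand over positions 210–217, i.e. to GATGGGCA.
Its sequence written 5'→3' is the reverse complement: TGCCCATC.

5'-TGCCCATC-3'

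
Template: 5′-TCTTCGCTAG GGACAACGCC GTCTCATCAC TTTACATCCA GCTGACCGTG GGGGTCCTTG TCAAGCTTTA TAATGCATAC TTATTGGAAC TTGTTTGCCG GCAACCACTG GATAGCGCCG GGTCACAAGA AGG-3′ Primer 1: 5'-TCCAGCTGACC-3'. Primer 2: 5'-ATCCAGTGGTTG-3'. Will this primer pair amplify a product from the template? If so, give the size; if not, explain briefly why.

Primer 1 (TCCAGCTGACC) matches the top strand at positions 37–47; it acts as a forward primer.
Primer 2's reverse complement is CAACCACTGGAT, matching the top strand at positions 102–113; it acts as a reverse primer.
The 3' ends face each other across positions 37–113, giving a 77 bp product.

Yes — a 77 bp product.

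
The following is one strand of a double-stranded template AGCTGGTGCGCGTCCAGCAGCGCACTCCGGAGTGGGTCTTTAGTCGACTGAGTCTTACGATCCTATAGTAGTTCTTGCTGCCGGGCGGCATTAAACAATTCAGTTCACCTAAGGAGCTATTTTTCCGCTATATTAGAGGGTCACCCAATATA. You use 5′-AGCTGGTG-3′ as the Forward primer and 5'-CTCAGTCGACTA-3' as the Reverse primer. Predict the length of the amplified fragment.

Forward primer AGCTGGTG is found on the top strand at positions 1–8.
Reverse complement of the reverse primer: TAGTCGACTGAG. This occurs on the top strand at positions 41–52.
Amplicon spans positions 1–52: 52 bp.

52 bp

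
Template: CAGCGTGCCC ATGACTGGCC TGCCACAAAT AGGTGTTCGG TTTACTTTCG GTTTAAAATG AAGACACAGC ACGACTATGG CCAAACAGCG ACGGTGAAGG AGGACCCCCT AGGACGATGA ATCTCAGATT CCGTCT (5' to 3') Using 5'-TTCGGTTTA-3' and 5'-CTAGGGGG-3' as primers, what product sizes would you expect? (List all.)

77 bp, 66 bp

The forward primer TTCGGTTTA matches the top strand at positions 36–44, 47–55.
The reverse primer's reverse complement is CCCCCTAG, matching at positions 105–112.
Each forward site pairs with the reverse site to give a product ending at position 112: sizes 77, 66 bp.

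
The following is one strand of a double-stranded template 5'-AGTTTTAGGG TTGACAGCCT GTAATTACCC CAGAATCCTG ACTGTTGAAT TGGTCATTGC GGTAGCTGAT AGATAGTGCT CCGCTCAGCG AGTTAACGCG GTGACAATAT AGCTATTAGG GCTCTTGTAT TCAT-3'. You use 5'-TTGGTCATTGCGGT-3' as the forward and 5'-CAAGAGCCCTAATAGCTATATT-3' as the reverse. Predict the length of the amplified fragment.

Forward primer TTGGTCATTGCGGT is found on the top strand at positions 50–63.
Taking the reverse complement of CAAGAGCCCTAATAGCTATATT gives AATATAGCTATTAGGGCTCTTG, found at positions 106–127 on the template; the primer anneals here to the top strand with its 3' end pointing upstream.
Amplicon spans positions 50–127: 78 bp.

78 bp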